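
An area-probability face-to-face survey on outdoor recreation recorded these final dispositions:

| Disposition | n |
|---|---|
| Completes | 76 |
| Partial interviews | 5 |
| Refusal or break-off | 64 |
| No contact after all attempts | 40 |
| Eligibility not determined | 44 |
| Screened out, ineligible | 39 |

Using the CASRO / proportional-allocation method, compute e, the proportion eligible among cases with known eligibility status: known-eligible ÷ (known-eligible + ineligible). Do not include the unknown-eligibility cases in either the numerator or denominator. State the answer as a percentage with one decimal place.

82.6%

Known eligible: 76 + 5 + 64 + 40 = 185
e = 185 / (185 + 39) = 185 / 224 = 0.8259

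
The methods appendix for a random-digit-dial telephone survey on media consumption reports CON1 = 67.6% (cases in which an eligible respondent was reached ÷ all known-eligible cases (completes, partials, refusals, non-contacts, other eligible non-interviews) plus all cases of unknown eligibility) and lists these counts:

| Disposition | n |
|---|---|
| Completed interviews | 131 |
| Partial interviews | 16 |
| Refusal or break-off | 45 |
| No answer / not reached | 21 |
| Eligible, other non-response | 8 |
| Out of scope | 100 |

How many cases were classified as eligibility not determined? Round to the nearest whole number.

75

Num: 131 + 16 + 45 + 8 = 200
CON1 = 200 / D = 0.676
D = 200 / 0.676 = 295.9
Rest of base = 221
eligibility not determined = 295.9 − 221 ≈ 75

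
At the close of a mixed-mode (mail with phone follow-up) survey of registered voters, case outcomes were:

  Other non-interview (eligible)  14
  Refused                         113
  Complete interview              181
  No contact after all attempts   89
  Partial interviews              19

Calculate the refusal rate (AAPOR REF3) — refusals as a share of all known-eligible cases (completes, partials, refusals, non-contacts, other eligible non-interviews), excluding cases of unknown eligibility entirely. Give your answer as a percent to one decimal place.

Num → 113
Denominator → 181 + 19 + 113 + 89 + 14 = 416
REF3 = 113 / 416 = 0.2716

27.2%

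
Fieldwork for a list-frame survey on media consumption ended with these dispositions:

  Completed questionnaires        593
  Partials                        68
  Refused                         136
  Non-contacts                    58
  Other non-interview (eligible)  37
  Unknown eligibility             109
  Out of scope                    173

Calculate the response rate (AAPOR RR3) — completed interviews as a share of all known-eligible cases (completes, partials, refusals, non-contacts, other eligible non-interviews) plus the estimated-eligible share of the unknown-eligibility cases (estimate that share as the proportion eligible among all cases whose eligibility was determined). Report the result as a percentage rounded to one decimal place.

Top = 593
Eligible (known) = 593 + 68 + 136 + 58 + 37 = 892
e = 892 / (892 + 173) = 892 / 1065 = 0.8376
Estimated eligible among unknowns = 0.8376 × 109 = 91.30
Base = 892 + 91.30 = 983.30
RR3 = 593 / 983.30 = 0.6031

60.3%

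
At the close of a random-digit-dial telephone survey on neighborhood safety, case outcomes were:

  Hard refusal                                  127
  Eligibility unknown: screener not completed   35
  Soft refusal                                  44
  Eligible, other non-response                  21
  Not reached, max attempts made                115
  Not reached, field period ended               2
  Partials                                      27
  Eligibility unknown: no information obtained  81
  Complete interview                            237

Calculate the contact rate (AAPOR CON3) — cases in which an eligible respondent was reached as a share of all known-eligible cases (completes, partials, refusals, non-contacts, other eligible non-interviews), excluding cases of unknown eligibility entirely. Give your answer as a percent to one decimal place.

79.6%

Refusal or break-off = 127 + 44 = 171
No answer / not reached = 2 + 115 = 117
Undetermined eligibility = 35 + 81 = 116
Num: 237 + 27 + 171 + 21 = 456
Denom: 237 + 27 + 171 + 117 + 21 = 573
CON3 = 456 / 573 = 0.7958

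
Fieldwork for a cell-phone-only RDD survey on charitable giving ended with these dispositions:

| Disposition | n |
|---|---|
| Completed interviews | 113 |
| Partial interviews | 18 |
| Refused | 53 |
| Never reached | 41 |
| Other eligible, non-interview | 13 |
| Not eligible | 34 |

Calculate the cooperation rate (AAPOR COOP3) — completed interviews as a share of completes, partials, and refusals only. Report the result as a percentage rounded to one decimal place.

61.4%

Num = 113
Denom = 113 + 18 + 53 = 184
COOP3 = 113 / 184 = 0.6141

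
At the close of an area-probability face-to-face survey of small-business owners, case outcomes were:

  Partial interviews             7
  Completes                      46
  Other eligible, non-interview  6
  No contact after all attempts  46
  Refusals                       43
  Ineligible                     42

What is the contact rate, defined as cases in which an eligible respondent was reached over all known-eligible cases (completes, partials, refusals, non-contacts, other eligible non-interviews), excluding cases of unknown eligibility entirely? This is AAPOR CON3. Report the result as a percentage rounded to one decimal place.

Top: 46 + 7 + 43 + 6 = 102
Denom: 46 + 7 + 43 + 46 + 6 = 148
CON3 = 102 / 148 = 0.6892

68.9%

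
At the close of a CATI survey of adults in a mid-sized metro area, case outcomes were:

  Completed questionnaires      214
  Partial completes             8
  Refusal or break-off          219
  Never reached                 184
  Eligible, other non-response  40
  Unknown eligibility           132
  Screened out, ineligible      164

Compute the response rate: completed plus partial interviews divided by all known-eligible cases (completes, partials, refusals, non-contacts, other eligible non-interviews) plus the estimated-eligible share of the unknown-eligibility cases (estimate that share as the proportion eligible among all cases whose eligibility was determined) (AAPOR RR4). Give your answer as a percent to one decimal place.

28.8%

Num = 214 + 8 = 222
Known eligible = 214 + 8 + 219 + 184 + 40 = 665
e = 665 / (665 + 164) = 665 / 829 = 0.8022
Eligible share of unknowns = 0.8022 × 132 = 105.89
Denominator = 665 + 105.89 = 770.89
RR4 = 222 / 770.89 = 0.2880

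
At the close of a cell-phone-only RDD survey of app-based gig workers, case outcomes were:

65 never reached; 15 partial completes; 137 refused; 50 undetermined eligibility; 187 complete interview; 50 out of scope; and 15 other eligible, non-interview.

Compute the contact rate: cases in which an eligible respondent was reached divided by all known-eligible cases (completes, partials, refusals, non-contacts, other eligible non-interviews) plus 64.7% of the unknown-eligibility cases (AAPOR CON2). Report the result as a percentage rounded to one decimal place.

78.4%

Top → 187 + 15 + 137 + 15 = 354
Eligible (known) → 187 + 15 + 137 + 65 + 15 = 419
e × U → 0.6470 × 50 = 32.35
Base → 419 + 32.35 = 451.35
CON2 = 354 / 451.35 = 0.7843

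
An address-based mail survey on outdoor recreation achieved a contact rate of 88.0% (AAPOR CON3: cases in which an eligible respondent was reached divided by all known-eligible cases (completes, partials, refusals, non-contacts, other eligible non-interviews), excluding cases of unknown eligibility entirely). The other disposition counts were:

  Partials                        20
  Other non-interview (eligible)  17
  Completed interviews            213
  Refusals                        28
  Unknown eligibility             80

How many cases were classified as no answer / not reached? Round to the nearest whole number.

Numerator: 213 + 20 + 28 + 17 = 278
CON3 = 278 / D = 0.880
D = 278 / 0.880 = 315.9
Other denominator terms total 278
no answer / not reached = 315.9 − 278 ≈ 38

38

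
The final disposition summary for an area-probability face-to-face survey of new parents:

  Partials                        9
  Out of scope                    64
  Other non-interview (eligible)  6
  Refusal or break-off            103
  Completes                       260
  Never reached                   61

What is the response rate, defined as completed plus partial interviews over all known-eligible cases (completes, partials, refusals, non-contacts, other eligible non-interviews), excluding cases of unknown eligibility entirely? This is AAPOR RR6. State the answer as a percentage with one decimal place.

61.3%

Top: 260 + 9 = 269
Denom: 260 + 9 + 103 + 61 + 6 = 439
RR6 = 269 / 439 = 0.6128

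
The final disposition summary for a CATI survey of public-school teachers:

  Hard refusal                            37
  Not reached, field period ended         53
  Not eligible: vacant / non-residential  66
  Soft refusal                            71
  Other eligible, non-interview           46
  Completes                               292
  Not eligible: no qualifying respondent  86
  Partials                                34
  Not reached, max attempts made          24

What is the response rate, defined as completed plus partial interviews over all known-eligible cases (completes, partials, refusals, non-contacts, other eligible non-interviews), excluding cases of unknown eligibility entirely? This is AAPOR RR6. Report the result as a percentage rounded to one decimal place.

Refusals = 37 + 71 = 108
Non-contacts = 53 + 24 = 77
Not eligible = 86 + 66 = 152
Numerator → 292 + 34 = 326
Denominator → 292 + 34 + 108 + 77 + 46 = 557
RR6 = 326 / 557 = 0.5853

58.5%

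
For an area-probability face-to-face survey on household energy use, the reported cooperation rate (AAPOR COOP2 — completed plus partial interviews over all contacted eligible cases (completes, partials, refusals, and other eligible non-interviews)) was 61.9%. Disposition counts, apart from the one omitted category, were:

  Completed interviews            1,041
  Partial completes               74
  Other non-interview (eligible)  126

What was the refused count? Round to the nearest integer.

Num → 1041 + 74 = 1115
COOP2 = 1115 / D = 0.619
D = 1115 / 0.619 = 1801.3
Other denominator terms total 1241
refused = 1801.3 − 1241 ≈ 560

560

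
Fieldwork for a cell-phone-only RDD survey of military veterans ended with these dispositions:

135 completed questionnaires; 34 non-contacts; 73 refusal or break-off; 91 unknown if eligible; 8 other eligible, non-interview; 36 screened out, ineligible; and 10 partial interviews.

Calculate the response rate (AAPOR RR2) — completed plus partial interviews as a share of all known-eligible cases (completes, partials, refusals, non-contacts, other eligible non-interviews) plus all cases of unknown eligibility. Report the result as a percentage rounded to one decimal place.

Num → 135 + 10 = 145
Denom → 135 + 10 + 73 + 34 + 8 + 91 = 351
RR2 = 145 / 351 = 0.4131

41.3%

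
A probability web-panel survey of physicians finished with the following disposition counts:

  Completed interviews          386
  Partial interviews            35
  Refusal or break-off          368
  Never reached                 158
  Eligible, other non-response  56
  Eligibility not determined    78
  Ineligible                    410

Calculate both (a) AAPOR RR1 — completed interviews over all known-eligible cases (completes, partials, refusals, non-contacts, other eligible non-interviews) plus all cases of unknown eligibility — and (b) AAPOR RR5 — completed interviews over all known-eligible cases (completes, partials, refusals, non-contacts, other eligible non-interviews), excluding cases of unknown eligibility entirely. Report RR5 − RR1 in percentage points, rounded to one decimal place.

Num = 386
Denominator = 386 + 35 + 368 + 158 + 56 + 78 = 1081
RR1 = 386 / 1081 = 0.3571
Denominator = 386 + 35 + 368 + 158 + 56 = 1003
RR5 = 386 / 1003 = 0.3848
Difference = 38.48 − 35.71 = 2.77 percentage points

2.8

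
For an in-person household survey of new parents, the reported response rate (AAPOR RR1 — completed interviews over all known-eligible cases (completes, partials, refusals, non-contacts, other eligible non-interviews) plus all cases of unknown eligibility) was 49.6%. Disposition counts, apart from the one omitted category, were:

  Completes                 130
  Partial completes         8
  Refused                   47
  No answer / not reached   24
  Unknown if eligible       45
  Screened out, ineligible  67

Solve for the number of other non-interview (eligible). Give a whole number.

8

RR1 = 130 / D = 0.496
D = 130 / 0.496 = 262.1
Other denominator terms total 254
other non-interview (eligible) = 262.1 − 254 ≈ 8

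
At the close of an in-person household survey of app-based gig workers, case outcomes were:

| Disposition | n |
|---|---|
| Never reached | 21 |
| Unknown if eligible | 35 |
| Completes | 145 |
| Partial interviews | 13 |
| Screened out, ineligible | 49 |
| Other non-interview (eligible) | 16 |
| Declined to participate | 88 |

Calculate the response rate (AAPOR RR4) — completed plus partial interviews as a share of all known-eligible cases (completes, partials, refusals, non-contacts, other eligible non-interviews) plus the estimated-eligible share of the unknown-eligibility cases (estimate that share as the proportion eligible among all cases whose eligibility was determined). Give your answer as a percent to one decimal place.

Top: 145 + 13 = 158
Determined eligible: 145 + 13 + 88 + 21 + 16 = 283
e = 283 / (283 + 49) = 283 / 332 = 0.8524
e × U: 0.8524 × 35 = 29.83
Denominator: 283 + 29.83 = 312.83
RR4 = 158 / 312.83 = 0.5051

50.5%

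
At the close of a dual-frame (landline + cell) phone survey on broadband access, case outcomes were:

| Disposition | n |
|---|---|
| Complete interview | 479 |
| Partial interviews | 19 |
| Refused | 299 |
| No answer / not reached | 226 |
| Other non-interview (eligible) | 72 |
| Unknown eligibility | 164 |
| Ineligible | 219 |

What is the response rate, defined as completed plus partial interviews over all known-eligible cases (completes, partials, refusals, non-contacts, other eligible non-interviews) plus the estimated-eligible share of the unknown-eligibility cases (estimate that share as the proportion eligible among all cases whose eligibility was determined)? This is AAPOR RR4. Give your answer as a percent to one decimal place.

Top = 479 + 19 = 498
Eligible (known) = 479 + 19 + 299 + 226 + 72 = 1095
e = 1095 / (1095 + 219) = 1095 / 1314 = 0.8333
e × U = 0.8333 × 164 = 136.66
Denominator = 1095 + 136.66 = 1231.66
RR4 = 498 / 1231.66 = 0.4043

40.4%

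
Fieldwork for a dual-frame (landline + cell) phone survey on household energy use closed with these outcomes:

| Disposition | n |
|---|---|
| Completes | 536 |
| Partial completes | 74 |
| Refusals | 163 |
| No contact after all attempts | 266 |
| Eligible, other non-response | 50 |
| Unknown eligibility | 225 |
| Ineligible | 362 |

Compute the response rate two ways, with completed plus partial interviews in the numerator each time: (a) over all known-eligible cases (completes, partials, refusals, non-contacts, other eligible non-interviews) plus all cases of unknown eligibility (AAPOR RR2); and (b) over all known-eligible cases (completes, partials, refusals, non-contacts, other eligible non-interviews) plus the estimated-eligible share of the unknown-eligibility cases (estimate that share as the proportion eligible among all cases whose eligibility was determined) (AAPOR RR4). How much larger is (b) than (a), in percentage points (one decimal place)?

2.1

Num: 536 + 74 = 610
Denominator: 536 + 74 + 163 + 266 + 50 + 225 = 1314
RR2 = 610 / 1314 = 0.4642
Determined eligible: 536 + 74 + 163 + 266 + 50 = 1089
e = 1089 / (1089 + 362) = 1089 / 1451 = 0.7505
Estimated eligible among unknowns: 0.7505 × 225 = 168.86
Denominator: 1089 + 168.86 = 1257.86
RR4 = 610 / 1257.86 = 0.4850
Difference = 48.50 − 46.42 = 2.08 percentage points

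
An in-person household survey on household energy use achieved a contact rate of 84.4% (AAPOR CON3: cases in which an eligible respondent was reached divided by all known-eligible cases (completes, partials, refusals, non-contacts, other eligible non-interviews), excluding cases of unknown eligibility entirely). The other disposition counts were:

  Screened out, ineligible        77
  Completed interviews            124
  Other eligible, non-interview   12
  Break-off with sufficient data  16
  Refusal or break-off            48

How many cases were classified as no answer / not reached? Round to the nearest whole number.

37

Num = 124 + 16 + 48 + 12 = 200
CON3 = 200 / D = 0.844
D = 200 / 0.844 = 237.0
Other denominator terms total 200
no answer / not reached = 237.0 − 200 ≈ 37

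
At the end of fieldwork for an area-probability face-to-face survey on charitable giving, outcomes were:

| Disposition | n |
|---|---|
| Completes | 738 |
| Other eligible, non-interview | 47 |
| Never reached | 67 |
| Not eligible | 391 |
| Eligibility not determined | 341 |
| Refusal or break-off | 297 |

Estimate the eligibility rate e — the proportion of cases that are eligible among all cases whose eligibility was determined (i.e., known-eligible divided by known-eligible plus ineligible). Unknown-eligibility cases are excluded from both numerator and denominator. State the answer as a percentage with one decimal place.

74.6%

Known eligible = 738 + 297 + 67 + 47 = 1149
e = 1149 / (1149 + 391) = 1149 / 1540 = 0.7461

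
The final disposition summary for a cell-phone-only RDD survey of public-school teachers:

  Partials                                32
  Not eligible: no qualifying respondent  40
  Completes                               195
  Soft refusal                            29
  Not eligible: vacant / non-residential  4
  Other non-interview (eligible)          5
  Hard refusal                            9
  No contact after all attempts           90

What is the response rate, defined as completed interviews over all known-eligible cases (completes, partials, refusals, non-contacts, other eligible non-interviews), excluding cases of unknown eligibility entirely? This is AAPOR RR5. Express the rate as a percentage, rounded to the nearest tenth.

Declined to participate = 9 + 29 = 38
Not eligible = 40 + 4 = 44
Numerator = 195
Base = 195 + 32 + 38 + 90 + 5 = 360
RR5 = 195 / 360 = 0.5417

54.2%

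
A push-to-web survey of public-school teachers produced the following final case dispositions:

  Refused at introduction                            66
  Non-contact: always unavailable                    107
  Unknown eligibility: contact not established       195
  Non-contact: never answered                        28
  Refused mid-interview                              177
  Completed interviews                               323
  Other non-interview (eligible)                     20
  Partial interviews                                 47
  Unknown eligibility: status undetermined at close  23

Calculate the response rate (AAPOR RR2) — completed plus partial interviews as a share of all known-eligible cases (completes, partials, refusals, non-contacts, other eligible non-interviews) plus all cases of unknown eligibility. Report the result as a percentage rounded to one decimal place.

37.5%

Declined to participate = 66 + 177 = 243
Never reached = 28 + 107 = 135
Unknown if eligible = 195 + 23 = 218
Numerator = 323 + 47 = 370
Denominator = 323 + 47 + 243 + 135 + 20 + 218 = 986
RR2 = 370 / 986 = 0.3753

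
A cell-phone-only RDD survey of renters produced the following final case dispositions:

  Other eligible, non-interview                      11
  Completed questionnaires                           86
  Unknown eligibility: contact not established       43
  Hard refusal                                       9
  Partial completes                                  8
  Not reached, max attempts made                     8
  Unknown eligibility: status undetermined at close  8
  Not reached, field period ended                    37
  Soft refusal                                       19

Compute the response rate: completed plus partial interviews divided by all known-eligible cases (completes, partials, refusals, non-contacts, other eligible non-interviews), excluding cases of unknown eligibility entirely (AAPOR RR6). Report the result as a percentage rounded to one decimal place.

Refused = 9 + 19 = 28
No contact after all attempts = 37 + 8 = 45
Unknown if eligible = 43 + 8 = 51
Numerator → 86 + 8 = 94
Base → 86 + 8 + 28 + 45 + 11 = 178
RR6 = 94 / 178 = 0.5281

52.8%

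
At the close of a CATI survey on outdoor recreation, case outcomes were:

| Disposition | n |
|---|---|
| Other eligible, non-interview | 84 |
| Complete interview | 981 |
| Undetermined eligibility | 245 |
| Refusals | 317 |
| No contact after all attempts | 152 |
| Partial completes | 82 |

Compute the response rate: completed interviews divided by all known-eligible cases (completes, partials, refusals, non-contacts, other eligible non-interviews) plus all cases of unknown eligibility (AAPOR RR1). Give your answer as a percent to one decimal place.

Num = 981
Denom = 981 + 82 + 317 + 152 + 84 + 245 = 1861
RR1 = 981 / 1861 = 0.5271

52.7%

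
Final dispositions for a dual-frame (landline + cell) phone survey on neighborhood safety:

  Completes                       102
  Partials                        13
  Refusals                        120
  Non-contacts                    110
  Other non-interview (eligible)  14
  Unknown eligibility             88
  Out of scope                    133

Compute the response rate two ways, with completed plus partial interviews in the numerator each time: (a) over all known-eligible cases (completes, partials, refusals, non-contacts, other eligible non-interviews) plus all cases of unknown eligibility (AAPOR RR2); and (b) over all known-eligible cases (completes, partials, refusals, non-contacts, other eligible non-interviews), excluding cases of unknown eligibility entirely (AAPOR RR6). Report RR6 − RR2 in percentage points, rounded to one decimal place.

6.3

Numerator = 102 + 13 = 115
Base = 102 + 13 + 120 + 110 + 14 + 88 = 447
RR2 = 115 / 447 = 0.2573
Base = 102 + 13 + 120 + 110 + 14 = 359
RR6 = 115 / 359 = 0.3203
Difference = 32.03 − 25.73 = 6.30 percentage points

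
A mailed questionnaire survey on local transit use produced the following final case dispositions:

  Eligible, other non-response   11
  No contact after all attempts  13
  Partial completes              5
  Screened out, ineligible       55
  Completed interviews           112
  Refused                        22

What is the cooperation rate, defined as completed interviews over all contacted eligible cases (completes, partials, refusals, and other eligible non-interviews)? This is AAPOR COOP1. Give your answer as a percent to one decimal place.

74.7%

Num = 112
Base = 112 + 5 + 22 + 11 = 150
COOP1 = 112 / 150 = 0.7467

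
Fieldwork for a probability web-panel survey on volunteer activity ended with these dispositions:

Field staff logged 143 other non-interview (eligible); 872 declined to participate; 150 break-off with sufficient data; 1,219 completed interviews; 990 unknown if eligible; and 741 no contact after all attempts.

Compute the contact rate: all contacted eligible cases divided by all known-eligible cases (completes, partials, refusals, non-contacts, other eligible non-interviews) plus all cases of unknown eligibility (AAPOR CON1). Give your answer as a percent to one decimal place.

Numerator → 1219 + 150 + 872 + 143 = 2384
Denom → 1219 + 150 + 872 + 741 + 143 + 990 = 4115
CON1 = 2384 / 4115 = 0.5793

57.9%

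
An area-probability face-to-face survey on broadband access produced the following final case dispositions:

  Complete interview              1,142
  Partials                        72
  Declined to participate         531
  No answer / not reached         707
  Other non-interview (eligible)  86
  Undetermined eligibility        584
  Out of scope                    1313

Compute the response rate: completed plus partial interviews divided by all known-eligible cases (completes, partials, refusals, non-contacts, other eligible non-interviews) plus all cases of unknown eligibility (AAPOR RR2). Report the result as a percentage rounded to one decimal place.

Numerator → 1142 + 72 = 1214
Denom → 1142 + 72 + 531 + 707 + 86 + 584 = 3122
RR2 = 1214 / 3122 = 0.3889

38.9%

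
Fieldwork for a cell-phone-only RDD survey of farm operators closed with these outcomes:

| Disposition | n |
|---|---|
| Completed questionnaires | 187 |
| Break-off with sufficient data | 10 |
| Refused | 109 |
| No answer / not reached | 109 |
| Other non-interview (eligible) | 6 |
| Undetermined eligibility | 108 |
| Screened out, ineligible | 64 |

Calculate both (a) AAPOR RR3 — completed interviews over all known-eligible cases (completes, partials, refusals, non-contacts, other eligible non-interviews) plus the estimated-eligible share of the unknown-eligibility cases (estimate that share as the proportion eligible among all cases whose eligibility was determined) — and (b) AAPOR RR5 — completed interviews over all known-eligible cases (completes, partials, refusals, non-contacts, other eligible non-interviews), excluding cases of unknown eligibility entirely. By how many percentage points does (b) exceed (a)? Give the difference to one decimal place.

8.1

Top → 187
Eligible (known) → 187 + 10 + 109 + 109 + 6 = 421
e = 421 / (421 + 64) = 421 / 485 = 0.8680
Eligible share of unknowns → 0.8680 × 108 = 93.74
Denom → 421 + 93.74 = 514.74
RR3 = 187 / 514.74 = 0.3633
Denom → 187 + 10 + 109 + 109 + 6 = 421
RR5 = 187 / 421 = 0.4442
Difference = 44.42 − 36.33 = 8.09 percentage points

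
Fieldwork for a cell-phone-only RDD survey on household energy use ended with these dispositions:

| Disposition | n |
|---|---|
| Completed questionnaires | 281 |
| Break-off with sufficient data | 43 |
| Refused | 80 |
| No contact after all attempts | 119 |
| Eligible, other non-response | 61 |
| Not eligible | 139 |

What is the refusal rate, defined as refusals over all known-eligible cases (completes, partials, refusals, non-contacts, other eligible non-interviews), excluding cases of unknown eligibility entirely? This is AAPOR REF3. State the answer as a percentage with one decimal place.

Num = 80
Denominator = 281 + 43 + 80 + 119 + 61 = 584
REF3 = 80 / 584 = 0.1370

13.7%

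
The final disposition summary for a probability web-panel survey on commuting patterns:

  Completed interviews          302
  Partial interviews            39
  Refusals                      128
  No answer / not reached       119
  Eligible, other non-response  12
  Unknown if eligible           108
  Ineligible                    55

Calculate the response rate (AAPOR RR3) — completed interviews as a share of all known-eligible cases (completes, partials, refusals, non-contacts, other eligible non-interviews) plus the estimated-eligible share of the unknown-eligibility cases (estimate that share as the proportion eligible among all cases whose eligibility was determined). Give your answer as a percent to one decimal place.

Top → 302
Determined eligible → 302 + 39 + 128 + 119 + 12 = 600
e = 600 / (600 + 55) = 600 / 655 = 0.9160
e × U → 0.9160 × 108 = 98.93
Denom → 600 + 98.93 = 698.93
RR3 = 302 / 698.93 = 0.4321

43.2%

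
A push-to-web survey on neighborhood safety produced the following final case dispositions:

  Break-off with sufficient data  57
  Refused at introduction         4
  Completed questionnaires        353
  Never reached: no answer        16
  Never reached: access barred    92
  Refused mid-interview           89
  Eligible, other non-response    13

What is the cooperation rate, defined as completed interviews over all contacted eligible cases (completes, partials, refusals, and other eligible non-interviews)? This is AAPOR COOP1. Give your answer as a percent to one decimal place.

Refused = 4 + 89 = 93
No contact after all attempts = 16 + 92 = 108
Numerator → 353
Denom → 353 + 57 + 93 + 13 = 516
COOP1 = 353 / 516 = 0.6841

68.4%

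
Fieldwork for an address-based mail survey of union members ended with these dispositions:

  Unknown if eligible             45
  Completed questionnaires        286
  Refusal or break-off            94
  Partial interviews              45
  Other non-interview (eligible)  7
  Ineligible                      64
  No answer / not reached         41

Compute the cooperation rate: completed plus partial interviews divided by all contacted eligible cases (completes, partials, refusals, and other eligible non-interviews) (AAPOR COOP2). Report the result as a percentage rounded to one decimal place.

Num: 286 + 45 = 331
Denom: 286 + 45 + 94 + 7 = 432
COOP2 = 331 / 432 = 0.7662

76.6%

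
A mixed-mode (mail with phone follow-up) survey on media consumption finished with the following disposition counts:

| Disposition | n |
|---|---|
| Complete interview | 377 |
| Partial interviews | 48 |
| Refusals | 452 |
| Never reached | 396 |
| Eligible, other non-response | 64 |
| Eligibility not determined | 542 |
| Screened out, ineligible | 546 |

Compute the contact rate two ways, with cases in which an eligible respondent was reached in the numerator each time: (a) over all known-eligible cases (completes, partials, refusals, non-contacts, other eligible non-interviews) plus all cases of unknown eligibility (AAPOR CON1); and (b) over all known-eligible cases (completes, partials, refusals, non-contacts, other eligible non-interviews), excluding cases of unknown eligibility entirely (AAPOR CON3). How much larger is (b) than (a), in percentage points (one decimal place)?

Num = 377 + 48 + 452 + 64 = 941
Denominator = 377 + 48 + 452 + 396 + 64 + 542 = 1879
CON1 = 941 / 1879 = 0.5008
Denominator = 377 + 48 + 452 + 396 + 64 = 1337
CON3 = 941 / 1337 = 0.7038
Difference = 70.38 − 50.08 = 20.30 percentage points

20.3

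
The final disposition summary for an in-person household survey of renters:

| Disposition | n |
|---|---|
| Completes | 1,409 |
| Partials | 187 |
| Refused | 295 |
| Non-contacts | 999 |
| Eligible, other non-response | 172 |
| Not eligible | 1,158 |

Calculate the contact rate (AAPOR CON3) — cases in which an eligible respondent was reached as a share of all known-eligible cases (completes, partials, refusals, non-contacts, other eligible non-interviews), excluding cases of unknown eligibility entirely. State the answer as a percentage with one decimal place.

67.4%

Num → 1409 + 187 + 295 + 172 = 2063
Denom → 1409 + 187 + 295 + 999 + 172 = 3062
CON3 = 2063 / 3062 = 0.6737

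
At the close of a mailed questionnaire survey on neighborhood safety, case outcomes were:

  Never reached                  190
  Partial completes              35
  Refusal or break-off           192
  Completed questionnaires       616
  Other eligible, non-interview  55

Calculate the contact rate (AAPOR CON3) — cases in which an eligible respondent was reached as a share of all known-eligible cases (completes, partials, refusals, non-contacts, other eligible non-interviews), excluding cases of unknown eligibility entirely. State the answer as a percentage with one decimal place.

Top → 616 + 35 + 192 + 55 = 898
Denom → 616 + 35 + 192 + 190 + 55 = 1088
CON3 = 898 / 1088 = 0.8254

82.5%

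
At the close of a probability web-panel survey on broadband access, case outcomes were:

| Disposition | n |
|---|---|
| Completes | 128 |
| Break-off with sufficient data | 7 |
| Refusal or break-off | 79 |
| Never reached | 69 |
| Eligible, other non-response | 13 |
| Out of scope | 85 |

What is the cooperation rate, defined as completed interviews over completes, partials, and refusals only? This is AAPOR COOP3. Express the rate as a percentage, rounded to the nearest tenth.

Top = 128
Denominator = 128 + 7 + 79 = 214
COOP3 = 128 / 214 = 0.5981

59.8%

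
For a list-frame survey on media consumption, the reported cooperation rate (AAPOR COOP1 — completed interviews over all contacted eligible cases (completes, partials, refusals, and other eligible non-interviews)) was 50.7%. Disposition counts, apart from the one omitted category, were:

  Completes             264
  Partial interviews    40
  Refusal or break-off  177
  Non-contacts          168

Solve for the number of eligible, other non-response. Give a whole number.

COOP1 = 264 / D = 0.507
D = 264 / 0.507 = 520.7
Remaining denominator categories sum to 481
eligible, other non-response = 520.7 − 481 ≈ 40

40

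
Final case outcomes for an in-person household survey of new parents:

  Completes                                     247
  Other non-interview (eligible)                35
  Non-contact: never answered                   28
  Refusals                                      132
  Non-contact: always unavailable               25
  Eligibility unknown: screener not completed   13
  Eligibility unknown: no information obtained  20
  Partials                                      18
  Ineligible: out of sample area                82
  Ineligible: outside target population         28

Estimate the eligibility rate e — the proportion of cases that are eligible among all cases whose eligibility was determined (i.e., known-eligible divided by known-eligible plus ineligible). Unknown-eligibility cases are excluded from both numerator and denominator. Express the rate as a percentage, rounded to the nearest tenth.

81.5%

No answer / not reached = 28 + 25 = 53
Unknown eligibility = 13 + 20 = 33
Screened out, ineligible = 28 + 82 = 110
Determined eligible = 247 + 18 + 132 + 53 + 35 = 485
e = 485 / (485 + 110) = 485 / 595 = 0.8151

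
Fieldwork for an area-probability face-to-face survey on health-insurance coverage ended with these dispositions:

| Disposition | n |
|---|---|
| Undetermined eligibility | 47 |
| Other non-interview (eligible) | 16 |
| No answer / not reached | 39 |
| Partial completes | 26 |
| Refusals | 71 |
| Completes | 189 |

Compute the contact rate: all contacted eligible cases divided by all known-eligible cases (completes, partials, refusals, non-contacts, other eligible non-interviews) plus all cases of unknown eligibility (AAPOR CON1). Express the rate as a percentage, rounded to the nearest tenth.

Numerator = 189 + 26 + 71 + 16 = 302
Denom = 189 + 26 + 71 + 39 + 16 + 47 = 388
CON1 = 302 / 388 = 0.7784

77.8%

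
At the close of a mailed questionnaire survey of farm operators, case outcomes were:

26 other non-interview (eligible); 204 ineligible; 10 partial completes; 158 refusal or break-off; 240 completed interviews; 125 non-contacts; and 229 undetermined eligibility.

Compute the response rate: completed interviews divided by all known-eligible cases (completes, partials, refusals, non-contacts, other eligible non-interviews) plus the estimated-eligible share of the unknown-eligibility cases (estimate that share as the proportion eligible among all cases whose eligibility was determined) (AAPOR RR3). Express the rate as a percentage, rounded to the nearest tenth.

Top → 240
Determined eligible → 240 + 10 + 158 + 125 + 26 = 559
e = 559 / (559 + 204) = 559 / 763 = 0.7326
e × U → 0.7326 × 229 = 167.77
Denominator → 559 + 167.77 = 726.77
RR3 = 240 / 726.77 = 0.3302

33.0%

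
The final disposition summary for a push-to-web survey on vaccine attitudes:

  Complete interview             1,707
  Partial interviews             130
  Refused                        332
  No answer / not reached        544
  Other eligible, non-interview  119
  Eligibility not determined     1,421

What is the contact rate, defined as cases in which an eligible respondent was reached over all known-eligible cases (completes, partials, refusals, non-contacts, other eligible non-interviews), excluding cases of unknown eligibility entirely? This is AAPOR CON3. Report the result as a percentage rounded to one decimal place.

Top = 1707 + 130 + 332 + 119 = 2288
Base = 1707 + 130 + 332 + 544 + 119 = 2832
CON3 = 2288 / 2832 = 0.8079

80.8%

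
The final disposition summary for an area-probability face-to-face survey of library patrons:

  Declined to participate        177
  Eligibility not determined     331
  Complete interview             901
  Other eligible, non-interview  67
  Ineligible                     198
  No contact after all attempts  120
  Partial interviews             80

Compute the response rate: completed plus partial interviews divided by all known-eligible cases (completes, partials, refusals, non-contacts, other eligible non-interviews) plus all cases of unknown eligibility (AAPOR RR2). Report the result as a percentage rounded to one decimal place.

58.5%

Num → 901 + 80 = 981
Denominator → 901 + 80 + 177 + 120 + 67 + 331 = 1676
RR2 = 981 / 1676 = 0.5853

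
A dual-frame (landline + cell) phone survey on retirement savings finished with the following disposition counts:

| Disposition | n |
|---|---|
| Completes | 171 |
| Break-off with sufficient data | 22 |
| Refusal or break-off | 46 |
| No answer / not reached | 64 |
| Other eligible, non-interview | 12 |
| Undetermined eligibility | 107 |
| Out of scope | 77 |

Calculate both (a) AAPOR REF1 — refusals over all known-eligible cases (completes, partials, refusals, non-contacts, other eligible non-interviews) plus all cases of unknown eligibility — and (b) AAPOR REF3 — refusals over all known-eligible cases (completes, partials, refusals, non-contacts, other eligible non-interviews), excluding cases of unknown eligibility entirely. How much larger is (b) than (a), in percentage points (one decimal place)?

Numerator = 46
Base = 171 + 22 + 46 + 64 + 12 + 107 = 422
REF1 = 46 / 422 = 0.1090
Base = 171 + 22 + 46 + 64 + 12 = 315
REF3 = 46 / 315 = 0.1460
Difference = 14.60 − 10.90 = 3.70 percentage points

3.7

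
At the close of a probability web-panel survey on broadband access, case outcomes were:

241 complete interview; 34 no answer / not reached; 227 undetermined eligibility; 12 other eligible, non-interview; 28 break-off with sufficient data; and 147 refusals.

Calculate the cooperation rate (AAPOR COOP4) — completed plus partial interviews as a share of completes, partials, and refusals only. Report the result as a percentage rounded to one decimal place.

Numerator → 241 + 28 = 269
Denominator → 241 + 28 + 147 = 416
COOP4 = 269 / 416 = 0.6466

64.7%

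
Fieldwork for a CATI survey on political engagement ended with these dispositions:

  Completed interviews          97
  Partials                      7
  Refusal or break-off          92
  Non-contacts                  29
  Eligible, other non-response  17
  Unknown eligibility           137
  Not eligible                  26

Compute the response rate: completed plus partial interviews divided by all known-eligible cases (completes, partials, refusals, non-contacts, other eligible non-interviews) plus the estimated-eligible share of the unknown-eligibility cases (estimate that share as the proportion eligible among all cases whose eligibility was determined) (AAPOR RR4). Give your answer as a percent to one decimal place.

Num = 97 + 7 = 104
Known eligible = 97 + 7 + 92 + 29 + 17 = 242
e = 242 / (242 + 26) = 242 / 268 = 0.9030
Estimated eligible among unknowns = 0.9030 × 137 = 123.71
Base = 242 + 123.71 = 365.71
RR4 = 104 / 365.71 = 0.2844

28.4%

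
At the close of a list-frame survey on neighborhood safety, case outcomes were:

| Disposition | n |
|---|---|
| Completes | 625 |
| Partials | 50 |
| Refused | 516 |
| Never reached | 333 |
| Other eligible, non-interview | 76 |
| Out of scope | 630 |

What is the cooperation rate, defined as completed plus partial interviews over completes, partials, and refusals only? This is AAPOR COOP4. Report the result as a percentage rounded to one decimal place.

56.7%

Numerator = 625 + 50 = 675
Base = 625 + 50 + 516 = 1191
COOP4 = 675 / 1191 = 0.5668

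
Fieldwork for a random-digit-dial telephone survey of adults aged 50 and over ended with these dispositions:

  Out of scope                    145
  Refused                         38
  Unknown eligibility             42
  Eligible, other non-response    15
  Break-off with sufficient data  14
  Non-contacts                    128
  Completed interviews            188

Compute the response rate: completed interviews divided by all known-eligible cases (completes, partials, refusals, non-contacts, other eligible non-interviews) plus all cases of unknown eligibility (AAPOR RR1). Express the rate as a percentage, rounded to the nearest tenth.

Num = 188
Denominator = 188 + 14 + 38 + 128 + 15 + 42 = 425
RR1 = 188 / 425 = 0.4424

44.2%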